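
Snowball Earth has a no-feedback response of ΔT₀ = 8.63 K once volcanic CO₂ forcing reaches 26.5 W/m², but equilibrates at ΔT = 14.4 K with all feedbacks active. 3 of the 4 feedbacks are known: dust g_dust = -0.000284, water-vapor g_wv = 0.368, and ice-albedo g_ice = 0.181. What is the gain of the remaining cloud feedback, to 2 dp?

Amplification A = ΔT/ΔT₀ = 14.4/8.63 = 1.669.
Total gain g = 1 − 1/A = 1 − 1/1.669 = 0.4008.
Known gains sum to -0.000284 + 0.368 + 0.181 = 0.548716.
g_cld = 0.4008 − 0.548716 = -0.15.

-0.15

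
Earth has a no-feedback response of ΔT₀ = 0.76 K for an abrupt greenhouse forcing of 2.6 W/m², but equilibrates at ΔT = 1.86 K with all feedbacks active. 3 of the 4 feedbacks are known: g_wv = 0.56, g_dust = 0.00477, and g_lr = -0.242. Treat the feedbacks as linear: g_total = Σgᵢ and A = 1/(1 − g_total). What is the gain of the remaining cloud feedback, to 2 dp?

0.27

Amplification A = ΔT/ΔT₀ = 1.86/0.76 = 2.447.
Total gain g = 1 − 1/A = 1 − 1/2.447 = 0.5913.
Known gains sum to 0.56 + 0.00477 − 0.242 = 0.32277.
g_cld = 0.5913 − 0.32277 = 0.27.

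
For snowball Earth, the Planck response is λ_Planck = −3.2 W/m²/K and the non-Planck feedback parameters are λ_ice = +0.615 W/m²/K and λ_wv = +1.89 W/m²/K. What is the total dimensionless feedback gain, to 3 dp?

0.783

Convert to gains: g_ice = 0.615/3.2 = 0.1922; g_wv = 1.89/3.2 = 0.5906.
Total gain g = 0.7828.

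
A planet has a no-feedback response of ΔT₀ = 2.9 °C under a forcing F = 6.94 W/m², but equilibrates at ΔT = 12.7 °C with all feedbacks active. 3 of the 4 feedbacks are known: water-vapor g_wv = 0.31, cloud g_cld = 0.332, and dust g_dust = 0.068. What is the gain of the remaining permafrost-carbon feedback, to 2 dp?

0.06

Amplification A = ΔT/ΔT₀ = 12.7/2.9 = 4.379.
Total gain g = 1 − 1/A = 1 − 1/4.379 = 0.7716.
Known gains sum to 0.31 + 0.332 + 0.068 = 0.71.
g_pf = 0.7716 − 0.71 = 0.06.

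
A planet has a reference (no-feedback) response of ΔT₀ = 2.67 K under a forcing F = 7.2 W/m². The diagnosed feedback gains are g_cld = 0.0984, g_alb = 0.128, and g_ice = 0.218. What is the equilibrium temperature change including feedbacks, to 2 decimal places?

4.81 K

Total gain g = 0.0984 + 0.128 + 0.218 = 0.4444.
Amplification A = 1/(1 − 0.4444) = 1.8.
ΔT = 2.67 × 1.8 = 4.81 K.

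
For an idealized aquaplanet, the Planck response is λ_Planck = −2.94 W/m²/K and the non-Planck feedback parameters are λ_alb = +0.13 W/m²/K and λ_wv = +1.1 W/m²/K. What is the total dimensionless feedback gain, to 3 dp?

0.418

Convert to gains: g_alb = 0.13/2.94 = 0.04422; g_wv = 1.1/2.94 = 0.3741.
Total gain g = 0.41832.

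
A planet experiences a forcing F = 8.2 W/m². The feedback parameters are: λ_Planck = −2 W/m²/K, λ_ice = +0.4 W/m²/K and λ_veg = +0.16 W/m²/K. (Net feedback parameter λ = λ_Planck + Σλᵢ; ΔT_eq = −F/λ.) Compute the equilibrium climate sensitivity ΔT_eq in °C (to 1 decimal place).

Net feedback parameter λ = (−2) + (+0.4) + (+0.16) = -1.44 W/m²/K.
ΔT = −F/λ = −8.2/(-1.44) = 5.7 °C.

5.7 °C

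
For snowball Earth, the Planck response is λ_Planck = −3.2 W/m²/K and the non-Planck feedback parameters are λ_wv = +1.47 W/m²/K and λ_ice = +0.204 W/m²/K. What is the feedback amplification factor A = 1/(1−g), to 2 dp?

2.10

Convert to gains: g_wv = 1.47/3.2 = 0.4594; g_ice = 0.204/3.2 = 0.06375.
Total gain g = 0.52315.
A = 1/(1 − 0.52315) = 2.10.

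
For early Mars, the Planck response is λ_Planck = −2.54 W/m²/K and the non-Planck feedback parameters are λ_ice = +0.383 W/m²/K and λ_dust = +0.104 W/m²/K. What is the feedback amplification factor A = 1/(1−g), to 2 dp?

1.24

Convert to gains: g_ice = 0.383/2.54 = 0.1508; g_dust = 0.104/2.54 = 0.04094.
Total gain g = 0.19174.
A = 1/(1 − 0.19174) = 1.24.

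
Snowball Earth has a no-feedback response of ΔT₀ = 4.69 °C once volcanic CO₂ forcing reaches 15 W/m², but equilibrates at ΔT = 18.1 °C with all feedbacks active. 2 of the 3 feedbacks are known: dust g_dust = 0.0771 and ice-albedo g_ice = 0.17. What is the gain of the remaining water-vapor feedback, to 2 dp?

Amplification A = ΔT/ΔT₀ = 18.1/4.69 = 3.859.
Total gain g = 1 − 1/A = 1 − 1/3.859 = 0.7409.
Known gains sum to 0.0771 + 0.17 = 0.2471.
g_wv = 0.7409 − 0.2471 = 0.49.

0.49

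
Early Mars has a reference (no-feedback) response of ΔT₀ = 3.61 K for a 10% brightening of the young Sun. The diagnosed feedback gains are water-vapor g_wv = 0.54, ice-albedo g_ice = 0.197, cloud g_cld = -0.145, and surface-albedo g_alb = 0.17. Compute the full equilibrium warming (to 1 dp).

15.2 K

Total gain g = 0.54 + 0.197 − 0.145 + 0.17 = 0.762.
Amplification A = 1/(1 − 0.762) = 4.202.
ΔT = 3.61 × 4.202 = 15.2 K.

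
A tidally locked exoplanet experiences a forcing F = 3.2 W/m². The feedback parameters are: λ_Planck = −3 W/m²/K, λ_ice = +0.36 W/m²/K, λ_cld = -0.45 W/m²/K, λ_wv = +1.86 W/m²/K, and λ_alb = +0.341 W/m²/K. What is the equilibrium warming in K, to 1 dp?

3.6 K

Net feedback parameter λ = (−3) + (+0.36) + (-0.45) + (+1.86) + (+0.341) = -0.889 W/m²/K.
ΔT = −F/λ = −3.2/(-0.889) = 3.6 K.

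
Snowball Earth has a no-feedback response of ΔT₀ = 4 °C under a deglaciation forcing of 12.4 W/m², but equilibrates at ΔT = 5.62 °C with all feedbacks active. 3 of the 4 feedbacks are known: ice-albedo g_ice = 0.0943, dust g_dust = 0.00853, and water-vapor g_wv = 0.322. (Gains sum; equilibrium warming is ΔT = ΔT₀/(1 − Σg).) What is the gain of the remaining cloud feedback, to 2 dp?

-0.14

Amplification A = ΔT/ΔT₀ = 5.62/4 = 1.405.
Total gain g = 1 − 1/A = 1 − 1/1.405 = 0.2883.
Known gains sum to 0.0943 + 0.00853 + 0.322 = 0.42483.
g_cld = 0.2883 − 0.42483 = -0.14.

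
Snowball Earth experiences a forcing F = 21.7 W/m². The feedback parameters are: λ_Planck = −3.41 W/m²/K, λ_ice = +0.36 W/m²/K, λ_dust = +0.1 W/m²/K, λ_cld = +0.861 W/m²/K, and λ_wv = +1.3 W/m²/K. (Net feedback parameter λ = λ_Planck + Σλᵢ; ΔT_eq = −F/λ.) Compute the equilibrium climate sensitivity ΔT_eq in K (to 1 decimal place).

Net feedback parameter λ = (−3.41) + (+0.36) + (+0.1) + (+0.861) + (+1.3) = -0.789 W/m²/K.
ΔT = −F/λ = −21.7/(-0.789) = 27.5 K.

27.5 K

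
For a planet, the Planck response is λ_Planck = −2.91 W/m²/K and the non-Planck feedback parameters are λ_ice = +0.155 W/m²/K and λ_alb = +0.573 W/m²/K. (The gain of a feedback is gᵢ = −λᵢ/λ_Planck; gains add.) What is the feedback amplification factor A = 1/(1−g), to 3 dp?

Convert to gains: g_ice = 0.155/2.91 = 0.05326; g_alb = 0.573/2.91 = 0.1969.
Total gain g = 0.25016.
A = 1/(1 − 0.25016) = 1.334.

1.334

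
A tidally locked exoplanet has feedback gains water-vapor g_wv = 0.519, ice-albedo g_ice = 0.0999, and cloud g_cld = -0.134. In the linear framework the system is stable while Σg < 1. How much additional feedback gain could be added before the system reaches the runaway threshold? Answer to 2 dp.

Current total gain = 0.519 + 0.0999 − 0.134 = 0.4849.
Margin to runaway = 1 − 0.4849 = 0.52.

0.52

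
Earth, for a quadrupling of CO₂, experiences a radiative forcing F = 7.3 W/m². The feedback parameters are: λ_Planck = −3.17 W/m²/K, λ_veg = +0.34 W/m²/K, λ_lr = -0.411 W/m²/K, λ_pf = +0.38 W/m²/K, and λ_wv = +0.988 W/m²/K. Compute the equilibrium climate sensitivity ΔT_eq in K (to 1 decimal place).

Net feedback parameter λ = (−3.17) + (+0.34) + (-0.411) + (+0.38) + (+0.988) = -1.873 W/m²/K.
ΔT = −F/λ = −7.3/(-1.873) = 3.9 K.

3.9 K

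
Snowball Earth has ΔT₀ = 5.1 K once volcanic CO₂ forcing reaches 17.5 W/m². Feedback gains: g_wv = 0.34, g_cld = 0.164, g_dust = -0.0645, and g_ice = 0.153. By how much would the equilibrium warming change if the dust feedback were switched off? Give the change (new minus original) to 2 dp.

Original: g = 0.5925, ΔT = 5.1/(1−0.5925) = 12.5153 K.
Without dust: g' = 0.657, ΔT' = 5.1/(1−0.657) = 14.8688 K.
Change = 14.8688 − 12.5153 = 2.35 K.

2.35 K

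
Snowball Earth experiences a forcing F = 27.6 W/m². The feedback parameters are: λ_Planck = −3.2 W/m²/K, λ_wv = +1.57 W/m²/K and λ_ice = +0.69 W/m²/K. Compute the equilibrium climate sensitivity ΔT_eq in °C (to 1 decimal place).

29.4 °C

Net feedback parameter λ = (−3.2) + (+1.57) + (+0.69) = -0.94 W/m²/K.
ΔT = −F/λ = −27.6/(-0.94) = 29.4 °C.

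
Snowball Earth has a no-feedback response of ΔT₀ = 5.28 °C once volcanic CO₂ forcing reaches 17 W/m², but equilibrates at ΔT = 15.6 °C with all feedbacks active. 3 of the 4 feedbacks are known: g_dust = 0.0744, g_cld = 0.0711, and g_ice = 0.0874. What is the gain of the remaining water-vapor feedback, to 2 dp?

Amplification A = ΔT/ΔT₀ = 15.6/5.28 = 2.955.
Total gain g = 1 − 1/A = 1 − 1/2.955 = 0.6616.
Known gains sum to 0.0744 + 0.0711 + 0.0874 = 0.2329.
g_wv = 0.6616 − 0.2329 = 0.43.

0.43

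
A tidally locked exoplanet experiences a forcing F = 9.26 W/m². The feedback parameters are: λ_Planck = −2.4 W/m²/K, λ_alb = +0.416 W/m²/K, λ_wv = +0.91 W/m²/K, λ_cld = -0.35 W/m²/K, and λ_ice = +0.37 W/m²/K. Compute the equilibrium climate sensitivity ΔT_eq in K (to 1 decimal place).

8.8 K

Net feedback parameter λ = (−2.4) + (+0.416) + (+0.91) + (-0.35) + (+0.37) = -1.054 W/m²/K.
ΔT = −F/λ = −9.26/(-1.054) = 8.8 K.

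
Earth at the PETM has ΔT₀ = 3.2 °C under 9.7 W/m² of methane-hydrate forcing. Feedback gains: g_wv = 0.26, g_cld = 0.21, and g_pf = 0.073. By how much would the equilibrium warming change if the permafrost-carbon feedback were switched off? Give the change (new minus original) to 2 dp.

-0.96 °C

Original: g = 0.543, ΔT = 3.2/(1−0.543) = 7.0022 °C.
Without permafrost-carbon: g' = 0.47, ΔT' = 3.2/(1−0.47) = 6.0377 °C.
Change = 6.0377 − 7.0022 = -0.96 °C.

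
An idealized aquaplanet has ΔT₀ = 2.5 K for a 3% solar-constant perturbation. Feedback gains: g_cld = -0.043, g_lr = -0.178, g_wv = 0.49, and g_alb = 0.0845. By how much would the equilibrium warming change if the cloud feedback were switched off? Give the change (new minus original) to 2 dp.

Original: g = 0.3535, ΔT = 2.5/(1−0.3535) = 3.8670 K.
Without cloud: g' = 0.3965, ΔT' = 2.5/(1−0.3965) = 4.1425 K.
Change = 4.1425 − 3.8670 = 0.28 K.

0.28 K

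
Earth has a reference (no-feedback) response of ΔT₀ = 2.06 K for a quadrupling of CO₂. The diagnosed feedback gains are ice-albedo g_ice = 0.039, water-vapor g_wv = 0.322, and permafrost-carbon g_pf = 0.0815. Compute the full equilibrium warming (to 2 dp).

Total gain g = 0.039 + 0.322 + 0.0815 = 0.4425.
Amplification A = 1/(1 − 0.4425) = 1.794.
ΔT = 2.06 × 1.794 = 3.70 K.

3.70 K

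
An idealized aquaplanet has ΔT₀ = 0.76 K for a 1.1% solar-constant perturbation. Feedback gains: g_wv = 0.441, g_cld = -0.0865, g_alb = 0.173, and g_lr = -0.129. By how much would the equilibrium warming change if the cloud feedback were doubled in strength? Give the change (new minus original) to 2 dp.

Original: g = 0.3985, ΔT = 0.76/(1−0.3985) = 1.2635 K.
With doubled cloud: g' = 0.312, ΔT' = 0.76/(1−0.312) = 1.1047 K.
Change = 1.1047 − 1.2635 = -0.16 K.

-0.16 K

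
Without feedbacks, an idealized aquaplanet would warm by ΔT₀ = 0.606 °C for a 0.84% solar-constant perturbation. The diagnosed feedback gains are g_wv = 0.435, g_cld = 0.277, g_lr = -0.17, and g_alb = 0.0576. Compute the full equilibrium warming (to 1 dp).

Total gain g = 0.435 + 0.277 − 0.17 + 0.0576 = 0.5996.
Amplification A = 1/(1 − 0.5996) = 2.498.
ΔT = 0.606 × 2.498 = 1.5 °C.

1.5 °C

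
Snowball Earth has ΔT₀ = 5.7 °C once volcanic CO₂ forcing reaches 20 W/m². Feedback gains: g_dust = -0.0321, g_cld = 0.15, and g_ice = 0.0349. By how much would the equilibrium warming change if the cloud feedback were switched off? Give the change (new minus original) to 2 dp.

-1.01 °C

Original: g = 0.1528, ΔT = 5.7/(1−0.1528) = 6.7280 °C.
Without cloud: g' = 0.0028, ΔT' = 5.7/(1−0.0028) = 5.7160 °C.
Change = 5.7160 − 6.7280 = -1.01 °C.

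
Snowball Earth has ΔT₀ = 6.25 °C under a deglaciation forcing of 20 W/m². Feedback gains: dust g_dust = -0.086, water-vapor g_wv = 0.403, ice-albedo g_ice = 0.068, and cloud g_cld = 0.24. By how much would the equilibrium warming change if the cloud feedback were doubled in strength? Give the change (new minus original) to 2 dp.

29.63 °C

Original: g = 0.625, ΔT = 6.25/(1−0.625) = 16.6667 °C.
With doubled cloud: g' = 0.865, ΔT' = 6.25/(1−0.865) = 46.2963 °C.
Change = 46.2963 − 16.6667 = 29.63 °C.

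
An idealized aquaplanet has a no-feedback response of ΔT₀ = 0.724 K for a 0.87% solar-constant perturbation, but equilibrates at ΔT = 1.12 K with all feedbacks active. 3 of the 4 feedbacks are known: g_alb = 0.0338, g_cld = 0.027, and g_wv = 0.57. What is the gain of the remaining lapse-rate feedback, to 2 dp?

Amplification A = ΔT/ΔT₀ = 1.12/0.724 = 1.547.
Total gain g = 1 − 1/A = 1 − 1/1.547 = 0.3536.
Known gains sum to 0.0338 + 0.027 + 0.57 = 0.6308.
g_lr = 0.3536 − 0.6308 = -0.28.

-0.28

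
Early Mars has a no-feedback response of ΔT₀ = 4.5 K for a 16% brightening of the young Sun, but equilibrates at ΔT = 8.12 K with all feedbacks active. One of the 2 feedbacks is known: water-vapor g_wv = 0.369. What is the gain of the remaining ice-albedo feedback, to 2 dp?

0.08

Amplification A = ΔT/ΔT₀ = 8.12/4.5 = 1.804.
Total gain g = 1 − 1/A = 1 − 1/1.804 = 0.4457.
The known gain is 0.369.
g_ice = 0.4457 − 0.369 = 0.08.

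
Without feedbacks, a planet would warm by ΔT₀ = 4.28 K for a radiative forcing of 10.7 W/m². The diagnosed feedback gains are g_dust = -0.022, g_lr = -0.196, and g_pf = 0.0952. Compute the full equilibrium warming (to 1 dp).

3.8 K

Total gain g = -0.022 − 0.196 + 0.0952 = -0.1228.
Amplification A = 1/(1 + 0.1228) = 0.8906.
ΔT = 4.28 × 0.8906 = 3.8 K.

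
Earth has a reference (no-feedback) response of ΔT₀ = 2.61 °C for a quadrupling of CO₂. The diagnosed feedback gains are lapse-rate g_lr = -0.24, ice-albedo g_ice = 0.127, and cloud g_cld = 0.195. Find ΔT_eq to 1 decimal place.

Total gain g = -0.24 + 0.127 + 0.195 = 0.082.
Amplification A = 1/(1 − 0.082) = 1.089.
ΔT = 2.61 × 1.089 = 2.8 °C.

2.8 °C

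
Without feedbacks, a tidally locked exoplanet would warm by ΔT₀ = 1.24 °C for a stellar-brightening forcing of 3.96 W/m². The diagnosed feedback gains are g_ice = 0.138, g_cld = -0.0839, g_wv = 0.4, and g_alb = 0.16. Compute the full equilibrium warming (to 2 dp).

3.21 °C

Total gain g = 0.138 − 0.0839 + 0.4 + 0.16 = 0.6141.
Amplification A = 1/(1 − 0.6141) = 2.591.
ΔT = 1.24 × 2.591 = 3.21 °C.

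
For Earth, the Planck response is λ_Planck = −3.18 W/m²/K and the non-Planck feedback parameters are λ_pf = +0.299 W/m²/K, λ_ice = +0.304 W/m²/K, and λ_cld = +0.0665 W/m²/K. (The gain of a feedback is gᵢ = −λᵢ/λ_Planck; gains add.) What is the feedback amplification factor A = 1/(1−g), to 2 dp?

1.27

Convert to gains: g_pf = 0.299/3.18 = 0.09403; g_ice = 0.304/3.18 = 0.0956; g_cld = 0.0665/3.18 = 0.02091.
Total gain g = 0.21054.
A = 1/(1 − 0.21054) = 1.27.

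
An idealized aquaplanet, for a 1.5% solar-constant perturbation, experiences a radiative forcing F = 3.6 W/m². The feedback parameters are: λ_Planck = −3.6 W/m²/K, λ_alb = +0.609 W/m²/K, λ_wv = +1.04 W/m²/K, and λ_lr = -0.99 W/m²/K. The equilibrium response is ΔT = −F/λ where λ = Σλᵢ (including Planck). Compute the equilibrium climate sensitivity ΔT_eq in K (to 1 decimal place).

1.2 K

Net feedback parameter λ = (−3.6) + (+0.609) + (+1.04) + (-0.99) = -2.941 W/m²/K.
ΔT = −F/λ = −3.6/(-2.941) = 1.2 K.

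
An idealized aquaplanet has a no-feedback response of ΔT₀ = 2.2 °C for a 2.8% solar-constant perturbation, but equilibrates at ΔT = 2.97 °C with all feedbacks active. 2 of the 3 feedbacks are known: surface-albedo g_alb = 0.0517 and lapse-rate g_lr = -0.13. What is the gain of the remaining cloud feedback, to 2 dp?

0.34

Amplification A = ΔT/ΔT₀ = 2.97/2.2 = 1.35.
Total gain g = 1 − 1/A = 1 − 1/1.35 = 0.2593.
Known gains sum to 0.0517 − 0.13 = -0.0783.
g_cld = 0.2593 + 0.0783 = 0.34.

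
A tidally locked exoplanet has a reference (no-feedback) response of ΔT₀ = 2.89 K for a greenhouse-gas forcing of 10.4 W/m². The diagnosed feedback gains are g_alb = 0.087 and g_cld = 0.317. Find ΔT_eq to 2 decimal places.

Total gain g = 0.087 + 0.317 = 0.404.
Amplification A = 1/(1 − 0.404) = 1.678.
ΔT = 2.89 × 1.678 = 4.85 K.

4.85 K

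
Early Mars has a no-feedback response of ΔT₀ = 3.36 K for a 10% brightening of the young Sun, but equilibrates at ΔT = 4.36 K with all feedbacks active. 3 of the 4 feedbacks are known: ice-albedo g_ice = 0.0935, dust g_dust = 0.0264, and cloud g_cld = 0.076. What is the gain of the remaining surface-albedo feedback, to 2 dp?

0.03

Amplification A = ΔT/ΔT₀ = 4.36/3.36 = 1.298.
Total gain g = 1 − 1/A = 1 − 1/1.298 = 0.2296.
Known gains sum to 0.0935 + 0.0264 + 0.076 = 0.1959.
g_alb = 0.2296 − 0.1959 = 0.03.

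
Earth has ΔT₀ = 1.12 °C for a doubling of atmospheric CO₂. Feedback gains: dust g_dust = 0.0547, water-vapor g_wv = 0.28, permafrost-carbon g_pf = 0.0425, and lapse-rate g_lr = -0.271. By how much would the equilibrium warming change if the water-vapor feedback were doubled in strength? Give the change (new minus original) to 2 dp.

Original: g = 0.1062, ΔT = 1.12/(1−0.1062) = 1.2531 °C.
With doubled water-vapor: g' = 0.3862, ΔT' = 1.12/(1−0.3862) = 1.8247 °C.
Change = 1.8247 − 1.2531 = 0.57 °C.

0.57 °C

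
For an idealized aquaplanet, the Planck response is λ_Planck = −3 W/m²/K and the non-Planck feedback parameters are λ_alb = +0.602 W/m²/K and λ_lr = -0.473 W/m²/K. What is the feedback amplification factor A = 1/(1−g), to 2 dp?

Convert to gains: g_alb = 0.602/3 = 0.2007; g_lr = -0.473/3 = -0.1577.
Total gain g = 0.043.
A = 1/(1 − 0.043) = 1.04.

1.04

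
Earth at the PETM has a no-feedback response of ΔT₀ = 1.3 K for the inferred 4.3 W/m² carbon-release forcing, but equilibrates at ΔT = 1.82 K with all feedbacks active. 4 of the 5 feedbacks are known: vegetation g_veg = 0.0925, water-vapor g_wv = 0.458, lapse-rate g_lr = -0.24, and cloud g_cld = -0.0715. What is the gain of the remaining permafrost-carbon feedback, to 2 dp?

0.05

Amplification A = ΔT/ΔT₀ = 1.82/1.3 = 1.4.
Total gain g = 1 − 1/A = 1 − 1/1.4 = 0.2857.
Known gains sum to 0.0925 + 0.458 − 0.24 − 0.0715 = 0.239.
g_pf = 0.2857 − 0.239 = 0.05.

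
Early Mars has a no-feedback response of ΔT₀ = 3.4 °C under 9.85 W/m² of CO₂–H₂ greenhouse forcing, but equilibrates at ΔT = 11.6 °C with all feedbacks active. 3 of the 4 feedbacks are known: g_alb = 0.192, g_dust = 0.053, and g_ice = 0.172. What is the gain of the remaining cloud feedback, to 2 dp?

Amplification A = ΔT/ΔT₀ = 11.6/3.4 = 3.412.
Total gain g = 1 − 1/A = 1 − 1/3.412 = 0.7069.
Known gains sum to 0.192 + 0.053 + 0.172 = 0.417.
g_cld = 0.7069 − 0.417 = 0.29.

0.29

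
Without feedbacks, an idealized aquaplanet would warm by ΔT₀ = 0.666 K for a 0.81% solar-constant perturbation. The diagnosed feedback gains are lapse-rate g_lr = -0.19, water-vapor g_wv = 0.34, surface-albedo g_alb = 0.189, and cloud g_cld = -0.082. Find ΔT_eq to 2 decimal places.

0.90 K

Total gain g = -0.19 + 0.34 + 0.189 − 0.082 = 0.257.
Amplification A = 1/(1 − 0.257) = 1.346.
ΔT = 0.666 × 1.346 = 0.90 K.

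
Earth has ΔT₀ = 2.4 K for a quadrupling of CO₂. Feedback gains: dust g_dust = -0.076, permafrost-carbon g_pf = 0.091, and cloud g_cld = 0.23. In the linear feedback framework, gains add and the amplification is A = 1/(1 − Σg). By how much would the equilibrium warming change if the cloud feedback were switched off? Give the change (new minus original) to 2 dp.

Original: g = 0.245, ΔT = 2.4/(1−0.245) = 3.1788 K.
Without cloud: g' = 0.015, ΔT' = 2.4/(1−0.015) = 2.4365 K.
Change = 2.4365 − 3.1788 = -0.74 K.

-0.74 K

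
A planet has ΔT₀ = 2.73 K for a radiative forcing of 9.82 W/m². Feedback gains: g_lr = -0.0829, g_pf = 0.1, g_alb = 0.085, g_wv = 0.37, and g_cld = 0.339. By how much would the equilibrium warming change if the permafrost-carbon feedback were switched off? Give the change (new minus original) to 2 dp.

Original: g = 0.8111, ΔT = 2.73/(1−0.8111) = 14.4521 K.
Without permafrost-carbon: g' = 0.7111, ΔT' = 2.73/(1−0.7111) = 9.4496 K.
Change = 9.4496 − 14.4521 = -5.00 K.

-5.00 K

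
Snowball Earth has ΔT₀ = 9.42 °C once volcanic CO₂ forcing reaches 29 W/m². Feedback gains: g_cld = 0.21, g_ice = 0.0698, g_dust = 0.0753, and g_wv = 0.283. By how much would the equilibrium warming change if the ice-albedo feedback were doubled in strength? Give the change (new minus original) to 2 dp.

6.22 °C

Original: g = 0.6381, ΔT = 9.42/(1−0.6381) = 26.0293 °C.
With doubled ice-albedo: g' = 0.7079, ΔT' = 9.42/(1−0.7079) = 32.2492 °C.
Change = 32.2492 − 26.0293 = 6.22 °C.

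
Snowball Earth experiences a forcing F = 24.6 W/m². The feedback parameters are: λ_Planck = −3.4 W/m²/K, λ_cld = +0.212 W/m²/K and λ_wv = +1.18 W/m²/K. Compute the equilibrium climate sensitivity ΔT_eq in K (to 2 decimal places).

Net feedback parameter λ = (−3.4) + (+0.212) + (+1.18) = -2.008 W/m²/K.
ΔT = −F/λ = −24.6/(-2.008) = 12.25 K.

12.25 K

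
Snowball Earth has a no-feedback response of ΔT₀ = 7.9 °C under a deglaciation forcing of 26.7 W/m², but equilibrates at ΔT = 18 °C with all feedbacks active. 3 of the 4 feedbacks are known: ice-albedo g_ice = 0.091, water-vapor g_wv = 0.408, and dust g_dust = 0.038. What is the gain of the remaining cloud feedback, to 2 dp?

Amplification A = ΔT/ΔT₀ = 18/7.9 = 2.278.
Total gain g = 1 − 1/A = 1 − 1/2.278 = 0.561.
Known gains sum to 0.091 + 0.408 + 0.038 = 0.537.
g_cld = 0.561 − 0.537 = 0.02.

0.02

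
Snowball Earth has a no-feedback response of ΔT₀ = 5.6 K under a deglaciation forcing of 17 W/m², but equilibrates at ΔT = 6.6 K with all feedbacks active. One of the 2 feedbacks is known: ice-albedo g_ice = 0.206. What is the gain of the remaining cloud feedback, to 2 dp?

-0.05

Amplification A = ΔT/ΔT₀ = 6.6/5.6 = 1.179.
Total gain g = 1 − 1/A = 1 − 1/1.179 = 0.1518.
The known gain is 0.206.
g_cld = 0.1518 − 0.206 = -0.05.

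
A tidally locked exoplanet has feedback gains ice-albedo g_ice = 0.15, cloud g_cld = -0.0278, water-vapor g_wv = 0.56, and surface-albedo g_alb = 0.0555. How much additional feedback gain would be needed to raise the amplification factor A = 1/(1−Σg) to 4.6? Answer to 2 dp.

Current total gain = 0.7377.
Target gain for A = 4.6: g* = 1 − 1/4.6 = 0.7826.
Additional gain needed = 0.7826 − 0.7377 = 0.04.

0.04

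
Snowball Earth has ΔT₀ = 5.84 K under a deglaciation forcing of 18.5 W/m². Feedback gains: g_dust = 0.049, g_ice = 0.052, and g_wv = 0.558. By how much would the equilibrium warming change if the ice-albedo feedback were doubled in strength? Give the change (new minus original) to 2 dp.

Original: g = 0.659, ΔT = 5.84/(1−0.659) = 17.1261 K.
With doubled ice-albedo: g' = 0.711, ΔT' = 5.84/(1−0.711) = 20.2076 K.
Change = 20.2076 − 17.1261 = 3.08 K.

3.08 K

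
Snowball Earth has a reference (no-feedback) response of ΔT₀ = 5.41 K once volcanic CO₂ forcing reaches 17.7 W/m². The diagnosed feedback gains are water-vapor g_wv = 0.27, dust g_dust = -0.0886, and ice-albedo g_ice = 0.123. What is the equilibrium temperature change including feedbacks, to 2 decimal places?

Total gain g = 0.27 − 0.0886 + 0.123 = 0.3044.
Amplification A = 1/(1 − 0.3044) = 1.438.
ΔT = 5.41 × 1.438 = 7.78 K.

7.78 K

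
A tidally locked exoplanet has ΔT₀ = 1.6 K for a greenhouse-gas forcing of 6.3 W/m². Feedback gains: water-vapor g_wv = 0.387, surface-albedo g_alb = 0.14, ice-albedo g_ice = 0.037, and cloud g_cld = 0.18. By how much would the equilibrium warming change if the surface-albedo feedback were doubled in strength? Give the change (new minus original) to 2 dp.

Original: g = 0.744, ΔT = 1.6/(1−0.744) = 6.2500 K.
With doubled surface-albedo: g' = 0.884, ΔT' = 1.6/(1−0.884) = 13.7931 K.
Change = 13.7931 − 6.2500 = 7.54 K.

7.54 K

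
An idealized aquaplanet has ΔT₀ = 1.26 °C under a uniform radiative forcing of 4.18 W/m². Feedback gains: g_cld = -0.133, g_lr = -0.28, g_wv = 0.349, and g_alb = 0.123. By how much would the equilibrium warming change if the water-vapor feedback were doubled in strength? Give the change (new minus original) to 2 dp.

Original: g = 0.059, ΔT = 1.26/(1−0.059) = 1.3390 °C.
With doubled water-vapor: g' = 0.408, ΔT' = 1.26/(1−0.408) = 2.1284 °C.
Change = 2.1284 − 1.3390 = 0.79 °C.

0.79 °C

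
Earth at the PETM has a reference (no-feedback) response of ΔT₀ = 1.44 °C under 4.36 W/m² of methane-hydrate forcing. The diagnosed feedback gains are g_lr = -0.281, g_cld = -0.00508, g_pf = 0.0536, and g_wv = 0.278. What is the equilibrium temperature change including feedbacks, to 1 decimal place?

1.5 °C

Total gain g = -0.281 − 0.00508 + 0.0536 + 0.278 = 0.04552.
Amplification A = 1/(1 − 0.04552) = 1.048.
ΔT = 1.44 × 1.048 = 1.5 °C.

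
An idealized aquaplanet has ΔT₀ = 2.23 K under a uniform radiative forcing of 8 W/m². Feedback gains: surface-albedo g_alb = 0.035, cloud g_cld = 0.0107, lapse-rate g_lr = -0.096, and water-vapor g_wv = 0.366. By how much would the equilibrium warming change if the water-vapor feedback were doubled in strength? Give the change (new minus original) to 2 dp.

3.75 K

Original: g = 0.3157, ΔT = 2.23/(1−0.3157) = 3.2588 K.
With doubled water-vapor: g' = 0.6817, ΔT' = 2.23/(1−0.6817) = 7.0060 K.
Change = 7.0060 − 3.2588 = 3.75 K.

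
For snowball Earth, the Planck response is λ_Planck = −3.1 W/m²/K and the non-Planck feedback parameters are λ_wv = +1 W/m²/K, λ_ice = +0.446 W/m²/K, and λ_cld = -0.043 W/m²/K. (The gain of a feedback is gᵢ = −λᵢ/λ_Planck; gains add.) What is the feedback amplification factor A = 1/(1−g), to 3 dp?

1.827

Convert to gains: g_wv = 1/3.1 = 0.3226; g_ice = 0.446/3.1 = 0.1439; g_cld = -0.043/3.1 = -0.01387.
Total gain g = 0.45263.
A = 1/(1 − 0.45263) = 1.827.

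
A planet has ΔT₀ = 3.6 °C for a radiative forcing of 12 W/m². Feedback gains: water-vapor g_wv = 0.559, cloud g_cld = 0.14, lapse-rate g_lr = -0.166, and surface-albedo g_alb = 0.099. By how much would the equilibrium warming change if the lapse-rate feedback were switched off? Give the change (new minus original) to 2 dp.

Original: g = 0.632, ΔT = 3.6/(1−0.632) = 9.7826 °C.
Without lapse-rate: g' = 0.798, ΔT' = 3.6/(1−0.798) = 17.8218 °C.
Change = 17.8218 − 9.7826 = 8.04 °C.

8.04 °C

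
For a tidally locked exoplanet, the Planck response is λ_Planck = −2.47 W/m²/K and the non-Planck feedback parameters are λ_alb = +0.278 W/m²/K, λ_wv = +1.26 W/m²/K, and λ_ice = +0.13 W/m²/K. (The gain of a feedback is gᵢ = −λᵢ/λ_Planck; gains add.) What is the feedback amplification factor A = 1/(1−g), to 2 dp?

3.08

Convert to gains: g_alb = 0.278/2.47 = 0.1126; g_wv = 1.26/2.47 = 0.5101; g_ice = 0.13/2.47 = 0.05263.
Total gain g = 0.67533.
A = 1/(1 − 0.67533) = 3.08.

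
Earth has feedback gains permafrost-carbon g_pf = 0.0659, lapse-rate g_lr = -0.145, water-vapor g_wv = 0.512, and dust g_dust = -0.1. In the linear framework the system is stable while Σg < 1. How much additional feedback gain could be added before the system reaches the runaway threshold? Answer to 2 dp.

0.67

Current total gain = 0.0659 − 0.145 + 0.512 − 0.1 = 0.3329.
Margin to runaway = 1 − 0.3329 = 0.67.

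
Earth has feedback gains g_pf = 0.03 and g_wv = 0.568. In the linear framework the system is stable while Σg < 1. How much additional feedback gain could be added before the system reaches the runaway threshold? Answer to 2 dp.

Current total gain = 0.03 + 0.568 = 0.598.
Margin to runaway = 1 − 0.598 = 0.40.

0.40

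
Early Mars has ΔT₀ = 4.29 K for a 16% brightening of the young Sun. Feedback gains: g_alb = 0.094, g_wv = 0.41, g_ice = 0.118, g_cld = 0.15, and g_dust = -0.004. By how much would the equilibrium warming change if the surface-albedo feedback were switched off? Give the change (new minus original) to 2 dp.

-5.33 K

Original: g = 0.768, ΔT = 4.29/(1−0.768) = 18.4914 K.
Without surface-albedo: g' = 0.674, ΔT' = 4.29/(1−0.674) = 13.1595 K.
Change = 13.1595 − 18.4914 = -5.33 K.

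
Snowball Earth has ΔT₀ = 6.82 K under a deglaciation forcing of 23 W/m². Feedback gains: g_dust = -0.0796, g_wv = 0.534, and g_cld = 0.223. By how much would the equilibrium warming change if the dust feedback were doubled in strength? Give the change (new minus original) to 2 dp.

-4.18 K

Original: g = 0.6774, ΔT = 6.82/(1−0.6774) = 21.1407 K.
With doubled dust: g' = 0.5978, ΔT' = 6.82/(1−0.5978) = 16.9567 K.
Change = 16.9567 − 21.1407 = -4.18 K.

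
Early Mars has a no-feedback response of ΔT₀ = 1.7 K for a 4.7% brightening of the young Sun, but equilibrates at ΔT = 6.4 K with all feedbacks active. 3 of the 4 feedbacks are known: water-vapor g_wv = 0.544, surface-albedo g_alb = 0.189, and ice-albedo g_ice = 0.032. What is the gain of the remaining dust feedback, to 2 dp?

Amplification A = ΔT/ΔT₀ = 6.4/1.7 = 3.765.
Total gain g = 1 − 1/A = 1 − 1/3.765 = 0.7344.
Known gains sum to 0.544 + 0.189 + 0.032 = 0.765.
g_dust = 0.7344 − 0.765 = -0.03.

-0.03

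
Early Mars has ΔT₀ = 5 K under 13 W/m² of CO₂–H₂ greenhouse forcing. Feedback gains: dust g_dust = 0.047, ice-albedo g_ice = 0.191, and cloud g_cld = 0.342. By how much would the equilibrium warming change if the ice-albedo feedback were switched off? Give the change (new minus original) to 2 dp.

Original: g = 0.58, ΔT = 5/(1−0.58) = 11.9048 K.
Without ice-albedo: g' = 0.389, ΔT' = 5/(1−0.389) = 8.1833 K.
Change = 8.1833 − 11.9048 = -3.72 K.

-3.72 K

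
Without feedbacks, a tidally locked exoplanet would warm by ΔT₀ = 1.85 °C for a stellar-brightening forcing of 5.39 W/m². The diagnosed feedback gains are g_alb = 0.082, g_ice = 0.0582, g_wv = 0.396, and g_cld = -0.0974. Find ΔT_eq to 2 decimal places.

3.30 °C

Total gain g = 0.082 + 0.0582 + 0.396 − 0.0974 = 0.4388.
Amplification A = 1/(1 − 0.4388) = 1.782.
ΔT = 1.85 × 1.782 = 3.30 °C.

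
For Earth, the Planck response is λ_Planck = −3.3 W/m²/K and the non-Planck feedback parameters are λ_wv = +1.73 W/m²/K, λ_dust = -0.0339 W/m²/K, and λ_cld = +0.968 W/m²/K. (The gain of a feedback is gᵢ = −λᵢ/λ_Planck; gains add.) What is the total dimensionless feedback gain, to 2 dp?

Convert to gains: g_wv = 1.73/3.3 = 0.5242; g_dust = -0.0339/3.3 = -0.01027; g_cld = 0.968/3.3 = 0.2933.
Total gain g = 0.80723.

0.81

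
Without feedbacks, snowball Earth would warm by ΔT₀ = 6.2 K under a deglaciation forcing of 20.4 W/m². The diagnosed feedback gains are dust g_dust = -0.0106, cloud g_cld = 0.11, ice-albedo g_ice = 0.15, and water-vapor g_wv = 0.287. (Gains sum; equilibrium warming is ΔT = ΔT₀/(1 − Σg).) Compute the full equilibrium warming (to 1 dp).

13.4 K

Total gain g = -0.0106 + 0.11 + 0.15 + 0.287 = 0.5364.
Amplification A = 1/(1 − 0.5364) = 2.157.
ΔT = 6.2 × 2.157 = 13.4 K.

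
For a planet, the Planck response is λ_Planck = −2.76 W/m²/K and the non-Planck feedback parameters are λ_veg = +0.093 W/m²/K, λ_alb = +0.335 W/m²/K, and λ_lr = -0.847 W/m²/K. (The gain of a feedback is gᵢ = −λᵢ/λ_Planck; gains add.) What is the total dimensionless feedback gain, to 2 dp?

-0.15

Convert to gains: g_veg = 0.093/2.76 = 0.0337; g_alb = 0.335/2.76 = 0.1214; g_lr = -0.847/2.76 = -0.3069.
Total gain g = -0.1518.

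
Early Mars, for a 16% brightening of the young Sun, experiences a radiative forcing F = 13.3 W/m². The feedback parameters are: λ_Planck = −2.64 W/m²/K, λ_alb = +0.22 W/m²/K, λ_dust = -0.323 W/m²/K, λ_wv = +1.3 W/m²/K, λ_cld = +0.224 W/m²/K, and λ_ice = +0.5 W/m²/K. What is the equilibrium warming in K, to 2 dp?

18.50 K

Net feedback parameter λ = (−2.64) + (+0.22) + (-0.323) + (+1.3) + (+0.224) + (+0.5) = -0.719 W/m²/K.
ΔT = −F/λ = −13.3/(-0.719) = 18.50 K.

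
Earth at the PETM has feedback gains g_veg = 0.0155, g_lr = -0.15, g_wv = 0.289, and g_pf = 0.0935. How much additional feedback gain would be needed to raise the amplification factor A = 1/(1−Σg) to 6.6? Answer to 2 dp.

Current total gain = 0.248.
Target gain for A = 6.6: g* = 1 − 1/6.6 = 0.8485.
Additional gain needed = 0.8485 − 0.248 = 0.60.

0.60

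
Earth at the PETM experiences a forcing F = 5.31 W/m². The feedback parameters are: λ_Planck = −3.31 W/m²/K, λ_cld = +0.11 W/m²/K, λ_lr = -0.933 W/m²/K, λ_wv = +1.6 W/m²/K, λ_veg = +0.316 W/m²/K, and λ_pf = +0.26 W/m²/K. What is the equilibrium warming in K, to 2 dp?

Net feedback parameter λ = (−3.31) + (+0.11) + (-0.933) + (+1.6) + (+0.316) + (+0.26) = -1.957 W/m²/K.
ΔT = −F/λ = −5.31/(-1.957) = 2.71 K.

2.71 K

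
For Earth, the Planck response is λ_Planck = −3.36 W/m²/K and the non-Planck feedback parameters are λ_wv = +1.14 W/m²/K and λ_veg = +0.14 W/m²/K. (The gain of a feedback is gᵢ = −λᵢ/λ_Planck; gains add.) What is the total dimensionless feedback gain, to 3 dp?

0.381

Convert to gains: g_wv = 1.14/3.36 = 0.3393; g_veg = 0.14/3.36 = 0.04167.
Total gain g = 0.38097.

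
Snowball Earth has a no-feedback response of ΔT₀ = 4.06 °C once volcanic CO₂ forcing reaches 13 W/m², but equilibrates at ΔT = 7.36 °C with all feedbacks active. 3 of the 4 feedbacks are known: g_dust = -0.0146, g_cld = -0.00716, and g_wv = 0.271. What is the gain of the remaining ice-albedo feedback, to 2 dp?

Amplification A = ΔT/ΔT₀ = 7.36/4.06 = 1.813.
Total gain g = 1 − 1/A = 1 − 1/1.813 = 0.4484.
Known gains sum to -0.0146 − 0.00716 + 0.271 = 0.24924.
g_ice = 0.4484 − 0.24924 = 0.20.

0.20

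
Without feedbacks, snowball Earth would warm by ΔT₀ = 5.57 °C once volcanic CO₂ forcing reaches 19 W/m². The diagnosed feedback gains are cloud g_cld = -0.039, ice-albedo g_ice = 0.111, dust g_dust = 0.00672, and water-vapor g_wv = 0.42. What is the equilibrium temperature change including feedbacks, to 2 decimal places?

Total gain g = -0.039 + 0.111 + 0.00672 + 0.42 = 0.49872.
Amplification A = 1/(1 − 0.49872) = 1.995.
ΔT = 5.57 × 1.995 = 11.11 °C.

11.11 °C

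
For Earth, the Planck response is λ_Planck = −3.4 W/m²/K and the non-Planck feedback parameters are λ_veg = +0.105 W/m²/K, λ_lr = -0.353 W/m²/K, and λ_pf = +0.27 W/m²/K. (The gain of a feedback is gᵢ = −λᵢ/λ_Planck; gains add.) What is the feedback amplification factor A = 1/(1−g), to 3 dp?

1.007

Convert to gains: g_veg = 0.105/3.4 = 0.03088; g_lr = -0.353/3.4 = -0.1038; g_pf = 0.27/3.4 = 0.07941.
Total gain g = 0.00649.
A = 1/(1 − 0.00649) = 1.007.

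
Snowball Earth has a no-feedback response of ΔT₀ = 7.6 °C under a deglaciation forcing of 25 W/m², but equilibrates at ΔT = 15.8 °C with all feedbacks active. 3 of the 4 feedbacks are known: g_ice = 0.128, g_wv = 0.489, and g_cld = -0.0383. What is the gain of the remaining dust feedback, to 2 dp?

Amplification A = ΔT/ΔT₀ = 15.8/7.6 = 2.079.
Total gain g = 1 − 1/A = 1 − 1/2.079 = 0.519.
Known gains sum to 0.128 + 0.489 − 0.0383 = 0.5787.
g_dust = 0.519 − 0.5787 = -0.06.

-0.06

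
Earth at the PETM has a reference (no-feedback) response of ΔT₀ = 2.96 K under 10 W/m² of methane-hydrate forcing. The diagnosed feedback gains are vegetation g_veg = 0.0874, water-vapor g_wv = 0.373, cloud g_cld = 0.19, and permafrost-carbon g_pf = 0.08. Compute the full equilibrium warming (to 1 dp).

Total gain g = 0.0874 + 0.373 + 0.19 + 0.08 = 0.7304.
Amplification A = 1/(1 − 0.7304) = 3.709.
ΔT = 2.96 × 3.709 = 11.0 K.

11.0 K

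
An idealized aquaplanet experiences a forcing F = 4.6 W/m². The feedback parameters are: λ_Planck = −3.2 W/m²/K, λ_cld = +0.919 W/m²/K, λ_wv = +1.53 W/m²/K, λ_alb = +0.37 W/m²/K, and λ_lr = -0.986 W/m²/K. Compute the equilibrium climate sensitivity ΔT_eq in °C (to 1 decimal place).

3.4 °C

Net feedback parameter λ = (−3.2) + (+0.919) + (+1.53) + (+0.37) + (-0.986) = -1.367 W/m²/K.
ΔT = −F/λ = −4.6/(-1.367) = 3.4 °C.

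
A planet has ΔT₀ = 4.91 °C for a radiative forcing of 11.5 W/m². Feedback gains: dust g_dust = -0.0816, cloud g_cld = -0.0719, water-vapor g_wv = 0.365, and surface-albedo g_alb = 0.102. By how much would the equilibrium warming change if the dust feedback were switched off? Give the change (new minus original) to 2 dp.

0.96 °C

Original: g = 0.3135, ΔT = 4.91/(1−0.3135) = 7.1522 °C.
Without dust: g' = 0.3951, ΔT' = 4.91/(1−0.3951) = 8.1170 °C.
Change = 8.1170 − 7.1522 = 0.96 °C.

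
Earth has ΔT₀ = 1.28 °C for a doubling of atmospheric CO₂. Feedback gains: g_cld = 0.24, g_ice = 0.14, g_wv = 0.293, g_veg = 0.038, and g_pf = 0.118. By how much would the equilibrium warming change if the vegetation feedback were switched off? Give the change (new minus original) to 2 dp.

-1.36 °C

Original: g = 0.829, ΔT = 1.28/(1−0.829) = 7.4854 °C.
Without vegetation: g' = 0.791, ΔT' = 1.28/(1−0.791) = 6.1244 °C.
Change = 6.1244 − 7.4854 = -1.36 °C.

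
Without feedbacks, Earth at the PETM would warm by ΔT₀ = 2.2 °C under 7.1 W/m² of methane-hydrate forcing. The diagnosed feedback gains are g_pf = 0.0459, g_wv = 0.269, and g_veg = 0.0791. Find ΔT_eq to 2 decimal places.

Total gain g = 0.0459 + 0.269 + 0.0791 = 0.394.
Amplification A = 1/(1 − 0.394) = 1.65.
ΔT = 2.2 × 1.65 = 3.63 °C.

3.63 °C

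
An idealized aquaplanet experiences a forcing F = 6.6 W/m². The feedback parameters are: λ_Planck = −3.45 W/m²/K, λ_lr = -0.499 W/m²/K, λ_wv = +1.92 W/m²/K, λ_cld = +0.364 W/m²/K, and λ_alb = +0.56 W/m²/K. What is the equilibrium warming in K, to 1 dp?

Net feedback parameter λ = (−3.45) + (-0.499) + (+1.92) + (+0.364) + (+0.56) = -1.105 W/m²/K.
ΔT = −F/λ = −6.6/(-1.105) = 6.0 K.

6.0 K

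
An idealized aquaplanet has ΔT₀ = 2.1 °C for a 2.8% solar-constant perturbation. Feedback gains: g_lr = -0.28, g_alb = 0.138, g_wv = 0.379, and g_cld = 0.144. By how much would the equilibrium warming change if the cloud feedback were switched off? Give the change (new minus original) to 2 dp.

-0.64 °C

Original: g = 0.381, ΔT = 2.1/(1−0.381) = 3.3926 °C.
Without cloud: g' = 0.237, ΔT' = 2.1/(1−0.237) = 2.7523 °C.
Change = 2.7523 − 3.3926 = -0.64 °C.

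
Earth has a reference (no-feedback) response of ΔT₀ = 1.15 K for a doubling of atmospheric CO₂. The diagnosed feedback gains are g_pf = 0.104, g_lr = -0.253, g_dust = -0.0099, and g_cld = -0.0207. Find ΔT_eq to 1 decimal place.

1.0 K

Total gain g = 0.104 − 0.253 − 0.0099 − 0.0207 = -0.1796.
Amplification A = 1/(1 + 0.1796) = 0.8477.
ΔT = 1.15 × 0.8477 = 1.0 K.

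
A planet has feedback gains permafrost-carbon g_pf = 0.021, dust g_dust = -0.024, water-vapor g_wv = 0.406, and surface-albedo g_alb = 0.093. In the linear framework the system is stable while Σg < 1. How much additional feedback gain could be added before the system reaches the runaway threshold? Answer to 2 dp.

0.50

Current total gain = 0.021 − 0.024 + 0.406 + 0.093 = 0.496.
Margin to runaway = 1 − 0.496 = 0.50.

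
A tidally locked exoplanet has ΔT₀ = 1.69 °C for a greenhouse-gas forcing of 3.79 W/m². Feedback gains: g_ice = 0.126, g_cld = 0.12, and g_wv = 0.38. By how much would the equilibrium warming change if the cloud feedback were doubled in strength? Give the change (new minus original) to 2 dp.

Original: g = 0.626, ΔT = 1.69/(1−0.626) = 4.5187 °C.
With doubled cloud: g' = 0.746, ΔT' = 1.69/(1−0.746) = 6.6535 °C.
Change = 6.6535 − 4.5187 = 2.13 °C.

2.13 °C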